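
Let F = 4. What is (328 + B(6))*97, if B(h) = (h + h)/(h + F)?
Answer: 159662/5 ≈ 31932.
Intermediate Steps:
B(h) = 2*h/(4 + h) (B(h) = (h + h)/(h + 4) = (2*h)/(4 + h) = 2*h/(4 + h))
(328 + B(6))*97 = (328 + 2*6/(4 + 6))*97 = (328 + 2*6/10)*97 = (328 + 2*6*(1/10))*97 = (328 + 6/5)*97 = (1646/5)*97 = 159662/5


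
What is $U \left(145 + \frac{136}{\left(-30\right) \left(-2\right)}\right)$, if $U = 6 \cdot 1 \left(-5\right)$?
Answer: $-4418$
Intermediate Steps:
$U = -30$ ($U = 6 \left(-5\right) = -30$)
$U \left(145 + \frac{136}{\left(-30\right) \left(-2\right)}\right) = - 30 \left(145 + \frac{136}{\left(-30\right) \left(-2\right)}\right) = - 30 \left(145 + \frac{136}{60}\right) = - 30 \left(145 + 136 \cdot \frac{1}{60}\right) = - 30 \left(145 + \frac{34}{15}\right) = \left(-30\right) \frac{2209}{15} = -4418$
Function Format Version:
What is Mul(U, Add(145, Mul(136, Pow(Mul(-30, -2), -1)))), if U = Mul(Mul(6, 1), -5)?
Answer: -4418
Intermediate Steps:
U = -30 (U = Mul(6, -5) = -30)
Mul(U, Add(145, Mul(136, Pow(Mul(-30, -2), -1)))) = Mul(-30, Add(145, Mul(136, Pow(Mul(-30, -2), -1)))) = Mul(-30, Add(145, Mul(136, Pow(60, -1)))) = Mul(-30, Add(145, Mul(136, Rational(1, 60)))) = Mul(-30, Add(145, Rational(34, 15))) = Mul(-30, Rational(2209, 15)) = -4418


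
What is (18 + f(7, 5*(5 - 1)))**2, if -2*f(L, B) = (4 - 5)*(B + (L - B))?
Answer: 1849/4 ≈ 462.25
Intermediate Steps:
f(L, B) = L/2 (f(L, B) = -(4 - 5)*(B + (L - B))/2 = -(-1)*L/2 = L/2)
(18 + f(7, 5*(5 - 1)))**2 = (18 + (1/2)*7)**2 = (18 + 7/2)**2 = (43/2)**2 = 1849/4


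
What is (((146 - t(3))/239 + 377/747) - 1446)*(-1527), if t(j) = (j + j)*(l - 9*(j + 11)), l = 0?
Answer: 131013963889/59511 ≈ 2.2015e+6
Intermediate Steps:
t(j) = 2*j*(-99 - 9*j) (t(j) = (j + j)*(0 - 9*(j + 11)) = (2*j)*(0 - 9*(11 + j)) = (2*j)*(0 + (-99 - 9*j)) = (2*j)*(-99 - 9*j) = 2*j*(-99 - 9*j))
(((146 - t(3))/239 + 377/747) - 1446)*(-1527) = (((146 - (-18)*3*(11 + 3))/239 + 377/747) - 1446)*(-1527) = (((146 - (-18)*3*14)*(1/239) + 377*(1/747)) - 1446)*(-1527) = (((146 - 1*(-756))*(1/239) + 377/747) - 1446)*(-1527) = (((146 + 756)*(1/239) + 377/747) - 1446)*(-1527) = ((902*(1/239) + 377/747) - 1446)*(-1527) = ((902/239 + 377/747) - 1446)*(-1527) = (763897/178533 - 1446)*(-1527) = -257394821/178533*(-1527) = 131013963889/59511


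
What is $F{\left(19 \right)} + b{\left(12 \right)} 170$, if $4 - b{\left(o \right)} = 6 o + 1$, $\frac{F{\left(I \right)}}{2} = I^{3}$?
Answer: $1988$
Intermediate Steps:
$F{\left(I \right)} = 2 I^{3}$
$b{\left(o \right)} = 3 - 6 o$ ($b{\left(o \right)} = 4 - \left(6 o + 1\right) = 4 - \left(1 + 6 o\right) = 3 - 6 o$)
$F{\left(19 \right)} + b{\left(12 \right)} 170 = 2 \cdot 19^{3} + \left(3 - 72\right) 170 = 2 \cdot 6859 + \left(3 - 72\right) 170 = 13718 - 11730 = 1988$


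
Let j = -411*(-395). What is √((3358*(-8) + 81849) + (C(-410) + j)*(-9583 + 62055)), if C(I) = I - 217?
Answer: √8485721881 ≈ 92118.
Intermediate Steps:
j = 162345
C(I) = -217 + I
√((3358*(-8) + 81849) + (C(-410) + j)*(-9583 + 62055)) = √((3358*(-8) + 81849) + ((-217 - 410) + 162345)*(-9583 + 62055)) = √((-26864 + 81849) + (-627 + 162345)*52472) = √(54985 + 161718*52472) = √(54985 + 8485666896) = √8485721881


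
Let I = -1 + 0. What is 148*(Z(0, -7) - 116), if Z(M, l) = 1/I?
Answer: -17316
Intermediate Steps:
I = -1
Z(M, l) = -1 (Z(M, l) = 1/(-1) = -1)
148*(Z(0, -7) - 116) = 148*(-1 - 116) = 148*(-117) = -17316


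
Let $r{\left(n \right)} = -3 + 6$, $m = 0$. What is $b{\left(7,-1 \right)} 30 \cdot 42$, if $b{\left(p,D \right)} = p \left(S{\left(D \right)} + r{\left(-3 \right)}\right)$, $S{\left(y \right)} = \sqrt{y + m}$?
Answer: $26460 + 8820 i \approx 26460.0 + 8820.0 i$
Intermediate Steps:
$r{\left(n \right)} = 3$
$S{\left(y \right)} = \sqrt{y}$ ($S{\left(y \right)} = \sqrt{y + 0} = \sqrt{y}$)
$b{\left(p,D \right)} = p \left(3 + \sqrt{D}\right)$ ($b{\left(p,D \right)} = p \left(\sqrt{D} + 3\right) = p \left(3 + \sqrt{D}\right)$)
$b{\left(7,-1 \right)} 30 \cdot 42 = 7 \left(3 + \sqrt{-1}\right) 30 \cdot 42 = 7 \left(3 + i\right) 30 \cdot 42 = \left(21 + 7 i\right) 30 \cdot 42 = \left(630 + 210 i\right) 42 = 26460 + 8820 i$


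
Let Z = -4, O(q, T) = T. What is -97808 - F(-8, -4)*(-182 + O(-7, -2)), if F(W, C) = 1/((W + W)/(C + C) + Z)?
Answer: -97900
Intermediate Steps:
F(W, C) = 1/(-4 + W/C) (F(W, C) = 1/((W + W)/(C + C) - 4) = 1/((2*W)/((2*C)) - 4) = 1/((2*W)*(1/(2*C)) - 4) = 1/(W/C - 4) = 1/(-4 + W/C))
-97808 - F(-8, -4)*(-182 + O(-7, -2)) = -97808 - (-4/(-8 - 4*(-4)))*(-182 - 2) = -97808 - (-4/(-8 + 16))*(-184) = -97808 - (-4/8)*(-184) = -97808 - (-4*⅛)*(-184) = -97808 - (-1)*(-184)/2 = -97808 - 1*92 = -97808 - 92 = -97900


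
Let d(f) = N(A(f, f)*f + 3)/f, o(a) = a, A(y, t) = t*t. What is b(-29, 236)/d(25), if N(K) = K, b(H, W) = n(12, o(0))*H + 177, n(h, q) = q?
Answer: 4425/15628 ≈ 0.28315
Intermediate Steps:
A(y, t) = t²
b(H, W) = 177 (b(H, W) = 0*H + 177 = 0 + 177 = 177)
d(f) = (3 + f³)/f (d(f) = (f²*f + 3)/f = (f³ + 3)/f = (3 + f³)/f)
b(-29, 236)/d(25) = 177/(((3 + 25³)/25)) = 177/(((3 + 15625)/25)) = 177/(((1/25)*15628)) = 177/(15628/25) = 177*(25/15628) = 4425/15628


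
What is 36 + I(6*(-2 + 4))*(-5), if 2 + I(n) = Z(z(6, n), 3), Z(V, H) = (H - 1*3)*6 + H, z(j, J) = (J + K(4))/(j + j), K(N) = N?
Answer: 31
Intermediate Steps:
z(j, J) = (4 + J)/(2*j) (z(j, J) = (J + 4)/(j + j) = (4 + J)/((2*j)) = (4 + J)*(1/(2*j)) = (4 + J)/(2*j))
Z(V, H) = -18 + 7*H (Z(V, H) = (H - 3)*6 + H = (-3 + H)*6 + H = (-18 + 6*H) + H = -18 + 7*H)
I(n) = 1 (I(n) = -2 + (-18 + 7*3) = -2 + (-18 + 21) = -2 + 3 = 1)
36 + I(6*(-2 + 4))*(-5) = 36 + 1*(-5) = 36 - 5 = 31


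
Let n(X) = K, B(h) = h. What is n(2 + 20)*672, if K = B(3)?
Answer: 2016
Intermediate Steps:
K = 3
n(X) = 3
n(2 + 20)*672 = 3*672 = 2016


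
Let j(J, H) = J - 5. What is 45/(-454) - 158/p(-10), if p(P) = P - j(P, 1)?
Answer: -71957/2270 ≈ -31.699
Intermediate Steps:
j(J, H) = -5 + J
p(P) = 5 (p(P) = P - (-5 + P) = P + (5 - P) = 5)
45/(-454) - 158/p(-10) = 45/(-454) - 158/5 = 45*(-1/454) - 158*1/5 = -45/454 - 158/5 = -71957/2270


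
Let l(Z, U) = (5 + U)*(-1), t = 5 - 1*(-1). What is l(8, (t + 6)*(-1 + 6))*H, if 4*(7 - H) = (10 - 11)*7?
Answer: -2275/4 ≈ -568.75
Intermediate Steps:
t = 6 (t = 5 + 1 = 6)
l(Z, U) = -5 - U
H = 35/4 (H = 7 - (10 - 11)*7/4 = 7 - (-1)*7/4 = 7 - ¼*(-7) = 7 + 7/4 = 35/4 ≈ 8.7500)
l(8, (t + 6)*(-1 + 6))*H = (-5 - (6 + 6)*(-1 + 6))*(35/4) = (-5 - 12*5)*(35/4) = (-5 - 1*60)*(35/4) = (-5 - 60)*(35/4) = -65*35/4 = -2275/4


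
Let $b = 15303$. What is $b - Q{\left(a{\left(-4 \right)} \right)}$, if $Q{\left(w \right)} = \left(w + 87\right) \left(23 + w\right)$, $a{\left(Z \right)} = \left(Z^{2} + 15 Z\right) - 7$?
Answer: $16311$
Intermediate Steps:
$a{\left(Z \right)} = -7 + Z^{2} + 15 Z$
$Q{\left(w \right)} = \left(23 + w\right) \left(87 + w\right)$ ($Q{\left(w \right)} = \left(87 + w\right) \left(23 + w\right) = \left(23 + w\right) \left(87 + w\right)$)
$b - Q{\left(a{\left(-4 \right)} \right)} = 15303 - \left(2001 + \left(-7 + \left(-4\right)^{2} + 15 \left(-4\right)\right)^{2} + 110 \left(-7 + \left(-4\right)^{2} + 15 \left(-4\right)\right)\right) = 15303 - \left(2001 + \left(-7 + 16 - 60\right)^{2} + 110 \left(-7 + 16 - 60\right)\right) = 15303 - \left(2001 + \left(-51\right)^{2} + 110 \left(-51\right)\right) = 15303 - \left(2001 + 2601 - 5610\right) = 15303 - -1008 = 15303 + 1008 = 16311$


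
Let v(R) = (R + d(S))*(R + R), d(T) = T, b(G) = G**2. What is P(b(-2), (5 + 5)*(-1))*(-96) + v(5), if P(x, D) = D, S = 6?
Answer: 1070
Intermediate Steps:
v(R) = 2*R*(6 + R) (v(R) = (R + 6)*(R + R) = (6 + R)*(2*R) = 2*R*(6 + R))
P(b(-2), (5 + 5)*(-1))*(-96) + v(5) = ((5 + 5)*(-1))*(-96) + 2*5*(6 + 5) = (10*(-1))*(-96) + 2*5*11 = -10*(-96) + 110 = 960 + 110 = 1070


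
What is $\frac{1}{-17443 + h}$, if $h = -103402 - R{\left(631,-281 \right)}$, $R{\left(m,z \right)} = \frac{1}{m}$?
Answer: $- \frac{631}{76253196} \approx -8.2751 \cdot 10^{-6}$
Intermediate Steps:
$h = - \frac{65246663}{631}$ ($h = -103402 - \frac{1}{631} = - \frac{65246663}{631} \approx -1.034 \cdot 10^{5}$)
$\frac{1}{-17443 + h} = \frac{1}{-17443 - \frac{65246663}{631}} = \frac{1}{- \frac{76253196}{631}} = - \frac{631}{76253196}$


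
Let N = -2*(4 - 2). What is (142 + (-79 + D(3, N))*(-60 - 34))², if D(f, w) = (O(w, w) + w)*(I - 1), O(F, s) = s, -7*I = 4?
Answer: 1998447616/49 ≈ 4.0785e+7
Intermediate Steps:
I = -4/7 (I = -⅐*4 = -4/7 ≈ -0.57143)
N = -4 (N = -2*2 = -4)
D(f, w) = -22*w/7 (D(f, w) = (w + w)*(-4/7 - 1) = (2*w)*(-11/7) = -22*w/7)
(142 + (-79 + D(3, N))*(-60 - 34))² = (142 + (-79 - 22/7*(-4))*(-60 - 34))² = (142 + (-79 + 88/7)*(-94))² = (142 - 465/7*(-94))² = (142 + 43710/7)² = (44704/7)² = 1998447616/49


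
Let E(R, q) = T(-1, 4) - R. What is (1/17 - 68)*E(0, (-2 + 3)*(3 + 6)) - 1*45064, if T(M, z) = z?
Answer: -770708/17 ≈ -45336.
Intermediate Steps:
E(R, q) = 4 - R
(1/17 - 68)*E(0, (-2 + 3)*(3 + 6)) - 1*45064 = (1/17 - 68)*(4 - 1*0) - 1*45064 = (1/17 - 68)*(4 + 0) - 45064 = -1155/17*4 - 45064 = -4620/17 - 45064 = -770708/17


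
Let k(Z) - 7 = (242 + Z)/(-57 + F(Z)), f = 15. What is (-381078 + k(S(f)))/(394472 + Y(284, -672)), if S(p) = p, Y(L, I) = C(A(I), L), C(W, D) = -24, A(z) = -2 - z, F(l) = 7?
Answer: -19053807/19722400 ≈ -0.96610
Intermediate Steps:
Y(L, I) = -24
k(Z) = 54/25 - Z/50 (k(Z) = 7 + (242 + Z)/(-57 + 7) = 7 + (242 + Z)/(-50) = 7 + (242 + Z)*(-1/50) = 7 + (-121/25 - Z/50) = 54/25 - Z/50)
(-381078 + k(S(f)))/(394472 + Y(284, -672)) = (-381078 + (54/25 - 1/50*15))/(394472 - 24) = (-381078 + (54/25 - 3/10))/394448 = (-381078 + 93/50)*(1/394448) = -19053807/50*1/394448 = -19053807/19722400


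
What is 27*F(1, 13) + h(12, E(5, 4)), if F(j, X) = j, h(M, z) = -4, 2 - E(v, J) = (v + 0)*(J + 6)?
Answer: 23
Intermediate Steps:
E(v, J) = 2 - v*(6 + J) (E(v, J) = 2 - (v + 0)*(J + 6) = 2 - v*(6 + J))
27*F(1, 13) + h(12, E(5, 4)) = 27*1 - 4 = 27 - 4 = 23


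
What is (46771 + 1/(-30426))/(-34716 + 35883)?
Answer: 1423054445/35507142 ≈ 40.078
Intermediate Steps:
(46771 + 1/(-30426))/(-34716 + 35883) = (46771 - 1/30426)/1167 = (1423054445/30426)*(1/1167) = 1423054445/35507142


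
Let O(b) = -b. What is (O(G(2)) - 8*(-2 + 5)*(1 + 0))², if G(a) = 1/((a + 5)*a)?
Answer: 113569/196 ≈ 579.43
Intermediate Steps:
G(a) = 1/(a*(5 + a)) (G(a) = 1/((5 + a)*a) = 1/(a*(5 + a)))
(O(G(2)) - 8*(-2 + 5)*(1 + 0))² = (-1/(2*(5 + 2)) - 8*(-2 + 5)*(1 + 0))² = (-1/(2*7) - 24)² = (-1/(2*7) - 8*3)² = (-1*1/14 - 24)² = (-1/14 - 24)² = (-337/14)² = 113569/196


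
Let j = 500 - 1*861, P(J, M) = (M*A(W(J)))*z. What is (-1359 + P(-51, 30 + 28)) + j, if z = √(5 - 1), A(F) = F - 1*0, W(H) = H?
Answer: -7636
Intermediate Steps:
A(F) = F (A(F) = F + 0 = F)
z = 2 (z = √4 = 2)
P(J, M) = 2*J*M (P(J, M) = (M*J)*2 = (J*M)*2 = 2*J*M)
j = -361 (j = 500 - 861 = -361)
(-1359 + P(-51, 30 + 28)) + j = (-1359 + 2*(-51)*(30 + 28)) - 361 = (-1359 + 2*(-51)*58) - 361 = (-1359 - 5916) - 361 = -7275 - 361 = -7636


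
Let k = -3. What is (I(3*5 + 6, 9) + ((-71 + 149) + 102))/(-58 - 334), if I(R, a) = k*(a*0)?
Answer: -45/98 ≈ -0.45918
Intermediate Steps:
I(R, a) = 0 (I(R, a) = -3*a*0 = -3*0 = 0)
(I(3*5 + 6, 9) + ((-71 + 149) + 102))/(-58 - 334) = (0 + ((-71 + 149) + 102))/(-58 - 334) = (0 + (78 + 102))/(-392) = (0 + 180)*(-1/392) = 180*(-1/392) = -45/98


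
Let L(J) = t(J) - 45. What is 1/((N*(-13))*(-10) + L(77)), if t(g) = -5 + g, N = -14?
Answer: -1/1793 ≈ -0.00055772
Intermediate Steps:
L(J) = -50 + J (L(J) = (-5 + J) - 45 = -50 + J)
1/((N*(-13))*(-10) + L(77)) = 1/(-14*(-13)*(-10) + (-50 + 77)) = 1/(182*(-10) + 27) = 1/(-1820 + 27) = 1/(-1793) = -1/1793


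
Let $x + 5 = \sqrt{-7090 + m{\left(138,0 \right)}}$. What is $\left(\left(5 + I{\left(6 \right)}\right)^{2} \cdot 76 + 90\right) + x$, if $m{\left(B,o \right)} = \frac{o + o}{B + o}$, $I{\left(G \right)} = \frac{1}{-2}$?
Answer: $1624 + i \sqrt{7090} \approx 1624.0 + 84.202 i$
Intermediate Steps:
$I{\left(G \right)} = - \frac{1}{2}$
$m{\left(B,o \right)} = \frac{2 o}{B + o}$
$x = -5 + i \sqrt{7090}$ ($x = -5 + \sqrt{-7090 + 2 \cdot 0 \frac{1}{138 + 0}} = -5 + \sqrt{-7090 + 2 \cdot 0 \cdot \frac{1}{138}} = -5 + \sqrt{-7090 + 0} = -5 + \sqrt{-7090} = -5 + i \sqrt{7090} \approx -5.0 + 84.202 i$)
$\left(\left(5 + I{\left(6 \right)}\right)^{2} \cdot 76 + 90\right) + x = \left(\left(5 - \frac{1}{2}\right)^{2} \cdot 76 + 90\right) - \left(5 - i \sqrt{7090}\right) = \left(\left(\frac{9}{2}\right)^{2} \cdot 76 + 90\right) - \left(5 - i \sqrt{7090}\right) = \left(\frac{81}{4} \cdot 76 + 90\right) - \left(5 - i \sqrt{7090}\right) = \left(1539 + 90\right) - \left(5 - i \sqrt{7090}\right) = 1629 - \left(5 - i \sqrt{7090}\right) = 1624 + i \sqrt{7090}$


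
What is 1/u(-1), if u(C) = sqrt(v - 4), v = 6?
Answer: sqrt(2)/2 ≈ 0.70711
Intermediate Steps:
u(C) = sqrt(2) (u(C) = sqrt(6 - 4) = sqrt(2))
1/u(-1) = 1/(sqrt(2)) = sqrt(2)/2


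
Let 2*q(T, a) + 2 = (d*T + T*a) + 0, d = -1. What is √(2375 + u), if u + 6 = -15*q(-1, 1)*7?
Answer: √2474 ≈ 49.739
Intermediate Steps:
q(T, a) = -1 - T/2 + T*a/2 (q(T, a) = -1 + ((-T + T*a) + 0)/2 = -1 + (-T + T*a)/2 = -1 + (-T/2 + T*a/2) = -1 - T/2 + T*a/2)
u = 99 (u = -6 - 15*(-1 - ½*(-1) + (½)*(-1)*1)*7 = -6 - 15*(-1 + ½ - ½)*7 = -6 - 15*(-1)*7 = -6 + 15*7 = -6 + 105 = 99)
√(2375 + u) = √(2375 + 99) = √2474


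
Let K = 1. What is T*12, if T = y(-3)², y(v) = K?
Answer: 12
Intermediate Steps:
y(v) = 1
T = 1 (T = 1² = 1)
T*12 = 1*12 = 12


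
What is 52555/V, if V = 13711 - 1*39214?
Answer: -52555/25503 ≈ -2.0607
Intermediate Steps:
V = -25503 (V = 13711 - 39214 = -25503)
52555/V = 52555/(-25503) = 52555*(-1/25503) = -52555/25503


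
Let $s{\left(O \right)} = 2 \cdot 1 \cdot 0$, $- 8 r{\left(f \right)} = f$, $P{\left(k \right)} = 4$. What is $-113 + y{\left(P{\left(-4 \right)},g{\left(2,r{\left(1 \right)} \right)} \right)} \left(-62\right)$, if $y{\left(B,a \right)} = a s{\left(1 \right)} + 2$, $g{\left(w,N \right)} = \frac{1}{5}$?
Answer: $-237$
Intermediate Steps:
$r{\left(f \right)} = - \frac{f}{8}$
$s{\left(O \right)} = 0$ ($s{\left(O \right)} = 2 \cdot 0 = 0$)
$g{\left(w,N \right)} = \frac{1}{5}$
$y{\left(B,a \right)} = 2$ ($y{\left(B,a \right)} = a 0 + 2 = 0 + 2 = 2$)
$-113 + y{\left(P{\left(-4 \right)},g{\left(2,r{\left(1 \right)} \right)} \right)} \left(-62\right) = -113 + 2 \left(-62\right) = -113 - 124 = -237$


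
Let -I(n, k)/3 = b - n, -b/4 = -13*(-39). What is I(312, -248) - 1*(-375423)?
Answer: 382443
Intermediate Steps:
b = -2028 (b = -(-52)*(-39) = -4*507 = -2028)
I(n, k) = 6084 + 3*n (I(n, k) = -3*(-2028 - n) = 6084 + 3*n)
I(312, -248) - 1*(-375423) = (6084 + 3*312) - 1*(-375423) = (6084 + 936) + 375423 = 7020 + 375423 = 382443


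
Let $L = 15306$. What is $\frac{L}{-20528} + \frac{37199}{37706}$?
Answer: $\frac{46623259}{193507192} \approx 0.24094$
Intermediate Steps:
$\frac{L}{-20528} + \frac{37199}{37706} = \frac{15306}{-20528} + \frac{37199}{37706} = 15306 \left(- \frac{1}{20528}\right) + 37199 \cdot \frac{1}{37706} = - \frac{7653}{10264} + \frac{37199}{37706} = \frac{46623259}{193507192}$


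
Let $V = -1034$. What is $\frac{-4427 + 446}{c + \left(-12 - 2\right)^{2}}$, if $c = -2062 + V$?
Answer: $\frac{3981}{2900} \approx 1.3728$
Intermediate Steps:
$c = -3096$ ($c = -2062 - 1034 = -3096$)
$\frac{-4427 + 446}{c + \left(-12 - 2\right)^{2}} = \frac{-4427 + 446}{-3096 + \left(-12 - 2\right)^{2}} = - \frac{3981}{-3096 + \left(-14\right)^{2}} = - \frac{3981}{-3096 + 196} = - \frac{3981}{-2900} = \left(-3981\right) \left(- \frac{1}{2900}\right) = \frac{3981}{2900}$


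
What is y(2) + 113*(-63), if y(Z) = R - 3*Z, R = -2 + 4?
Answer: -7123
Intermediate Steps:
R = 2
y(Z) = 2 - 3*Z
y(2) + 113*(-63) = (2 - 3*2) + 113*(-63) = (2 - 6) - 7119 = -4 - 7119 = -7123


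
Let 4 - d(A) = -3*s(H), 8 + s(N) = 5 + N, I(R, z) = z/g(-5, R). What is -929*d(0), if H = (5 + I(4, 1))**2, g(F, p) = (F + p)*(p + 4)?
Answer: -3941747/64 ≈ -61590.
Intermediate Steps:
g(F, p) = (4 + p)*(F + p) (g(F, p) = (F + p)*(4 + p) = (4 + p)*(F + p))
I(R, z) = z/(-20 + R**2 - R) (I(R, z) = z/(R**2 + 4*(-5) + 4*R - 5*R) = z/(R**2 - 20 + 4*R - 5*R) = z/(-20 + R**2 - R))
H = 1521/64 (H = (5 + 1/(-20 + 4**2 - 1*4))**2 = (5 + 1/(-20 + 16 - 4))**2 = (5 + 1/(-8))**2 = (5 + 1*(-1/8))**2 = (5 - 1/8)**2 = (39/8)**2 = 1521/64 ≈ 23.766)
s(N) = -3 + N (s(N) = -8 + (5 + N) = -3 + N)
d(A) = 4243/64 (d(A) = 4 - (-3)*(-3 + 1521/64) = 4 - (-3)*1329/64 = 4 - 1*(-3987/64) = 4 + 3987/64 = 4243/64)
-929*d(0) = -929*4243/64 = -3941747/64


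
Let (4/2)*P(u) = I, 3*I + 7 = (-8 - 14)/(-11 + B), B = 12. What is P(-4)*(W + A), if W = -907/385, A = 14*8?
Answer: -408059/770 ≈ -529.95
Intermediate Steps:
A = 112
I = -29/3 (I = -7/3 + ((-8 - 14)/(-11 + 12))/3 = -7/3 + (-22/1)/3 = -7/3 + (-22*1)/3 = -7/3 + (⅓)*(-22) = -7/3 - 22/3 = -29/3 ≈ -9.6667)
P(u) = -29/6 (P(u) = (½)*(-29/3) = -29/6)
W = -907/385 (W = -907*1/385 = -907/385 ≈ -2.3558)
P(-4)*(W + A) = -29*(-907/385 + 112)/6 = -29/6*42213/385 = -408059/770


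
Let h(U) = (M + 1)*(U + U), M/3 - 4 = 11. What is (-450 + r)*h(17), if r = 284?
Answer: -259624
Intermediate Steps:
M = 45 (M = 12 + 3*11 = 12 + 33 = 45)
h(U) = 92*U (h(U) = (45 + 1)*(U + U) = 46*(2*U) = 92*U)
(-450 + r)*h(17) = (-450 + 284)*(92*17) = -166*1564 = -259624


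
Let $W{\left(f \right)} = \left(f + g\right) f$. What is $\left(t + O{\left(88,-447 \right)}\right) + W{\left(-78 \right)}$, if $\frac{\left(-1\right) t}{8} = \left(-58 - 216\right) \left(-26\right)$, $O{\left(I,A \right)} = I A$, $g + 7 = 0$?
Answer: $-89698$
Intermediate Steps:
$g = -7$ ($g = -7 + 0 = -7$)
$O{\left(I,A \right)} = A I$
$W{\left(f \right)} = f \left(-7 + f\right)$ ($W{\left(f \right)} = \left(f - 7\right) f = \left(-7 + f\right) f = f \left(-7 + f\right)$)
$t = -56992$ ($t = - 8 \left(-58 - 216\right) \left(-26\right) = - 8 \left(\left(-274\right) \left(-26\right)\right) = \left(-8\right) 7124 = -56992$)
$\left(t + O{\left(88,-447 \right)}\right) + W{\left(-78 \right)} = \left(-56992 - 39336\right) - 78 \left(-7 - 78\right) = \left(-56992 - 39336\right) - -6630 = -96328 + 6630 = -89698$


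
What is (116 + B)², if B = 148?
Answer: 69696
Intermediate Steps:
(116 + B)² = (116 + 148)² = 264² = 69696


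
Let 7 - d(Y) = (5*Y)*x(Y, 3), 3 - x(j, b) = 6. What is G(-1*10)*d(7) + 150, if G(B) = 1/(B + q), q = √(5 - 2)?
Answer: 13430/97 - 112*√3/97 ≈ 136.45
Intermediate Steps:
x(j, b) = -3 (x(j, b) = 3 - 1*6 = 3 - 6 = -3)
q = √3 ≈ 1.7320
d(Y) = 7 + 15*Y (d(Y) = 7 - 5*Y*(-3) = 7 - (-15)*Y = 7 + 15*Y)
G(B) = 1/(B + √3)
G(-1*10)*d(7) + 150 = (7 + 15*7)/(-1*10 + √3) + 150 = (7 + 105)/(-10 + √3) + 150 = 112/(-10 + √3) + 150 = 150 + 112/(-10 + √3)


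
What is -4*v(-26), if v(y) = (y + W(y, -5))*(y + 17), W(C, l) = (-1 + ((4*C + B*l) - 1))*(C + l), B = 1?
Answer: 122940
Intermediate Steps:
W(C, l) = (C + l)*(-2 + l + 4*C) (W(C, l) = (-1 + ((4*C + 1*l) - 1))*(C + l) = (-1 + ((4*C + l) - 1))*(C + l) = (-1 + ((l + 4*C) - 1))*(C + l) = (-1 + (-1 + l + 4*C))*(C + l) = (-2 + l + 4*C)*(C + l) = (C + l)*(-2 + l + 4*C))
v(y) = (17 + y)*(35 - 26*y + 4*y²) (v(y) = (y + ((-5)² - 2*y - 2*(-5) + 4*y² + 5*y*(-5)))*(y + 17) = (y + (25 - 2*y + 10 + 4*y² - 25*y))*(17 + y) = (y + (35 - 27*y + 4*y²))*(17 + y) = (35 - 26*y + 4*y²)*(17 + y) = (17 + y)*(35 - 26*y + 4*y²))
-4*v(-26) = -4*(595 - 407*(-26) + 4*(-26)³ + 42*(-26)²) = -4*(595 + 10582 + 4*(-17576) + 42*676) = -4*(595 + 10582 - 70304 + 28392) = -4*(-30735) = 122940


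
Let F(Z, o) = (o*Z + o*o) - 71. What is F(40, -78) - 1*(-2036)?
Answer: 4929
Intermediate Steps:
F(Z, o) = -71 + o**2 + Z*o (F(Z, o) = (Z*o + o**2) - 71 = (o**2 + Z*o) - 71 = -71 + o**2 + Z*o)
F(40, -78) - 1*(-2036) = (-71 + (-78)**2 + 40*(-78)) - 1*(-2036) = (-71 + 6084 - 3120) + 2036 = 2893 + 2036 = 4929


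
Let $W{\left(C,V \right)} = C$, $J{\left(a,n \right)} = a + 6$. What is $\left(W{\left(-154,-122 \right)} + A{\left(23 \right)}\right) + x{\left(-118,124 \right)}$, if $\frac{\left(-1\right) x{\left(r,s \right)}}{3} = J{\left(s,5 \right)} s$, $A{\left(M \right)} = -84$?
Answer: $-48598$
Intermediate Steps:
$J{\left(a,n \right)} = 6 + a$
$x{\left(r,s \right)} = - 3 s \left(6 + s\right)$ ($x{\left(r,s \right)} = - 3 \left(6 + s\right) s = - 3 s \left(6 + s\right)$)
$\left(W{\left(-154,-122 \right)} + A{\left(23 \right)}\right) + x{\left(-118,124 \right)} = \left(-154 - 84\right) - 372 \left(6 + 124\right) = -238 - 372 \cdot 130 = -238 - 48360 = -48598$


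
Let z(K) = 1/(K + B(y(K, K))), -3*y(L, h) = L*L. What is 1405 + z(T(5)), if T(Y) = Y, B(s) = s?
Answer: 14047/10 ≈ 1404.7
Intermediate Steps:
y(L, h) = -L²/3 (y(L, h) = -L*L/3 = -L²/3)
z(K) = 1/(K - K²/3)
1405 + z(T(5)) = 1405 - 3/(5*(-3 + 5)) = 1405 - 3*⅕/2 = 1405 - 3*⅕*½ = 1405 - 3/10 = 14047/10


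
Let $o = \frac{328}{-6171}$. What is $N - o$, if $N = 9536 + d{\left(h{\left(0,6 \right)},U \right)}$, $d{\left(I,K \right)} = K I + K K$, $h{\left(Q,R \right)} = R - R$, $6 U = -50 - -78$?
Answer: $\frac{176944124}{18513} \approx 9557.8$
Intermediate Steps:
$U = \frac{14}{3}$ ($U = \frac{-50 - -78}{6} = \frac{-50 + 78}{6} = \frac{1}{6} \cdot 28 = \frac{14}{3} \approx 4.6667$)
$h{\left(Q,R \right)} = 0$
$d{\left(I,K \right)} = K^{2} + I K$ ($d{\left(I,K \right)} = I K + K^{2} = K^{2} + I K$)
$o = - \frac{328}{6171}$ ($o = 328 \left(- \frac{1}{6171}\right) = - \frac{328}{6171} \approx -0.053152$)
$N = \frac{86020}{9}$ ($N = 9536 + \frac{14 \left(0 + \frac{14}{3}\right)}{3} = 9536 + \frac{14}{3} \cdot \frac{14}{3} = 9536 + \frac{196}{9} = \frac{86020}{9} \approx 9557.8$)
$N - o = \frac{86020}{9} - - \frac{328}{6171} = \frac{86020}{9} + \frac{328}{6171} = \frac{176944124}{18513}$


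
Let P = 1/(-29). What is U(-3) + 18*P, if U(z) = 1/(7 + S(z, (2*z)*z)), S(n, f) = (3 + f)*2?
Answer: -853/1421 ≈ -0.60028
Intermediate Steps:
S(n, f) = 6 + 2*f
U(z) = 1/(13 + 4*z**2) (U(z) = 1/(7 + (6 + 2*((2*z)*z))) = 1/(7 + (6 + 2*(2*z**2))) = 1/(7 + (6 + 4*z**2)) = 1/(13 + 4*z**2))
P = -1/29 ≈ -0.034483
U(-3) + 18*P = 1/(13 + 4*(-3)**2) + 18*(-1/29) = 1/(13 + 4*9) - 18/29 = 1/(13 + 36) - 18/29 = 1/49 - 18/29 = -853/1421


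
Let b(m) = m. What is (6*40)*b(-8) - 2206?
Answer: -4126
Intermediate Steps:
(6*40)*b(-8) - 2206 = (6*40)*(-8) - 2206 = 240*(-8) - 2206 = -1920 - 2206 = -4126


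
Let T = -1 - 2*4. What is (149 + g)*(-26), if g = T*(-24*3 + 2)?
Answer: -20254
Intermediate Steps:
T = -9 (T = -1 - 8 = -9)
g = 630 (g = -9*(-24*3 + 2) = -9*(-4*18 + 2) = -9*(-72 + 2) = -9*(-70) = 630)
(149 + g)*(-26) = (149 + 630)*(-26) = 779*(-26) = -20254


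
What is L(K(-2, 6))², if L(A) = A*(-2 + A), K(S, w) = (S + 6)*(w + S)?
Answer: 50176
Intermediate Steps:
K(S, w) = (6 + S)*(S + w)
L(K(-2, 6))² = (((-2)² + 6*(-2) + 6*6 - 2*6)*(-2 + ((-2)² + 6*(-2) + 6*6 - 2*6)))² = ((4 - 12 + 36 - 12)*(-2 + (4 - 12 + 36 - 12)))² = (16*(-2 + 16))² = (16*14)² = 224² = 50176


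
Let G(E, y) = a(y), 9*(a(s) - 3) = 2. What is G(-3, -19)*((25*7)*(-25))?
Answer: -126875/9 ≈ -14097.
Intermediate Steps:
a(s) = 29/9 (a(s) = 3 + (1/9)*2 = 3 + 2/9 = 29/9)
G(E, y) = 29/9
G(-3, -19)*((25*7)*(-25)) = 29*((25*7)*(-25))/9 = 29*(175*(-25))/9 = (29/9)*(-4375) = -126875/9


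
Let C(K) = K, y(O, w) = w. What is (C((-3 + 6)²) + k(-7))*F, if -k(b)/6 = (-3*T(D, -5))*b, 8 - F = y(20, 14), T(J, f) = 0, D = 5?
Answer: -54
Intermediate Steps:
F = -6 (F = 8 - 1*14 = 8 - 14 = -6)
k(b) = 0 (k(b) = -6*(-3*0)*b = -0*b = -6*0 = 0)
(C((-3 + 6)²) + k(-7))*F = ((-3 + 6)² + 0)*(-6) = (3² + 0)*(-6) = (9 + 0)*(-6) = 9*(-6) = -54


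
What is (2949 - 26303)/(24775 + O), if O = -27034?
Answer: 23354/2259 ≈ 10.338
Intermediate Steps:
(2949 - 26303)/(24775 + O) = (2949 - 26303)/(24775 - 27034) = -23354/(-2259) = -23354*(-1/2259) = 23354/2259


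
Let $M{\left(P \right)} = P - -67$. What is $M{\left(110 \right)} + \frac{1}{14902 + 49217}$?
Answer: $\frac{11349064}{64119} \approx 177.0$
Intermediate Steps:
$M{\left(P \right)} = 67 + P$ ($M{\left(P \right)} = P + 67 = 67 + P$)
$M{\left(110 \right)} + \frac{1}{14902 + 49217} = \left(67 + 110\right) + \frac{1}{14902 + 49217} = 177 + \frac{1}{64119} = \frac{11349064}{64119}$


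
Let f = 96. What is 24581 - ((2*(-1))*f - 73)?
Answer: 24846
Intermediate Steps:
24581 - ((2*(-1))*f - 73) = 24581 - ((2*(-1))*96 - 73) = 24581 - (-2*96 - 73) = 24581 - (-192 - 73) = 24581 - 1*(-265) = 24581 + 265 = 24846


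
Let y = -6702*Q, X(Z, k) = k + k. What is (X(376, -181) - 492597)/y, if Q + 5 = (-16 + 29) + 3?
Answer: 492959/73722 ≈ 6.6867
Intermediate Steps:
X(Z, k) = 2*k
Q = 11 (Q = -5 + ((-16 + 29) + 3) = -5 + (13 + 3) = -5 + 16 = 11)
y = -73722 (y = -6702*11 = -73722)
(X(376, -181) - 492597)/y = (2*(-181) - 492597)/(-73722) = (-362 - 492597)*(-1/73722) = -492959*(-1/73722) = 492959/73722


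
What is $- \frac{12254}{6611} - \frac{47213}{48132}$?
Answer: $- \frac{81994061}{28927332} \approx -2.8345$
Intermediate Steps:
$- \frac{12254}{6611} - \frac{47213}{48132} = \left(-12254\right) \frac{1}{6611} - \frac{47213}{48132} = - \frac{1114}{601} - \frac{47213}{48132} = - \frac{81994061}{28927332}$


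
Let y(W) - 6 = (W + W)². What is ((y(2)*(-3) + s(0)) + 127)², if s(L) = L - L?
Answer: 3721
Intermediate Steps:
y(W) = 6 + 4*W² (y(W) = 6 + (W + W)² = 6 + (2*W)² = 6 + 4*W²)
s(L) = 0
((y(2)*(-3) + s(0)) + 127)² = (((6 + 4*2²)*(-3) + 0) + 127)² = (((6 + 4*4)*(-3) + 0) + 127)² = (((6 + 16)*(-3) + 0) + 127)² = ((22*(-3) + 0) + 127)² = ((-66 + 0) + 127)² = (-66 + 127)² = 61² = 3721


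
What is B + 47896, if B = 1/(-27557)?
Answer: 1319870071/27557 ≈ 47896.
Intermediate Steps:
B = -1/27557 ≈ -3.6288e-5
B + 47896 = -1/27557 + 47896 = 1319870071/27557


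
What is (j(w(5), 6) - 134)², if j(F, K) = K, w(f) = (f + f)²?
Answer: 16384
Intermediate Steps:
w(f) = 4*f² (w(f) = (2*f)² = 4*f²)
(j(w(5), 6) - 134)² = (6 - 134)² = (-128)² = 16384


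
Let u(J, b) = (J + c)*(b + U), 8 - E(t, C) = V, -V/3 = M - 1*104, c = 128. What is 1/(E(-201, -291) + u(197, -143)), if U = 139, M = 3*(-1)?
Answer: -1/1613 ≈ -0.00061996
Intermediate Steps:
M = -3
V = 321 (V = -3*(-3 - 1*104) = -3*(-3 - 104) = -3*(-107) = 321)
E(t, C) = -313 (E(t, C) = 8 - 1*321 = 8 - 321 = -313)
u(J, b) = (128 + J)*(139 + b) (u(J, b) = (J + 128)*(b + 139) = (128 + J)*(139 + b))
1/(E(-201, -291) + u(197, -143)) = 1/(-313 + (17792 + 128*(-143) + 139*197 + 197*(-143))) = 1/(-313 + (17792 - 18304 + 27383 - 28171)) = 1/(-313 - 1300) = 1/(-1613) = -1/1613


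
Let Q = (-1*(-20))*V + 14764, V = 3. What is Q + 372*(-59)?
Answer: -7124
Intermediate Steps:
Q = 14824 (Q = -1*(-20)*3 + 14764 = 20*3 + 14764 = 60 + 14764 = 14824)
Q + 372*(-59) = 14824 + 372*(-59) = 14824 - 21948 = -7124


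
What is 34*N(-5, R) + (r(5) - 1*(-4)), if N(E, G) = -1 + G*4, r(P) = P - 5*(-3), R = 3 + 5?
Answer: 1078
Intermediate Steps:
R = 8
r(P) = 15 + P (r(P) = P + 15 = 15 + P)
N(E, G) = -1 + 4*G
34*N(-5, R) + (r(5) - 1*(-4)) = 34*(-1 + 4*8) + ((15 + 5) - 1*(-4)) = 34*(-1 + 32) + (20 + 4) = 34*31 + 24 = 1054 + 24 = 1078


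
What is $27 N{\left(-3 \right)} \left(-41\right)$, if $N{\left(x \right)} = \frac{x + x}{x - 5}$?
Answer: $- \frac{3321}{4} \approx -830.25$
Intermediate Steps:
$N{\left(x \right)} = \frac{2 x}{-5 + x}$
$27 N{\left(-3 \right)} \left(-41\right) = 27 \cdot 2 \left(-3\right) \frac{1}{-5 - 3} \left(-41\right) = 27 \cdot 2 \left(-3\right) \frac{1}{-8} \left(-41\right) = 27 \cdot 2 \left(-3\right) \left(- \frac{1}{8}\right) \left(-41\right) = 27 \cdot \frac{3}{4} \left(-41\right) = \frac{81}{4} \left(-41\right) = - \frac{3321}{4}$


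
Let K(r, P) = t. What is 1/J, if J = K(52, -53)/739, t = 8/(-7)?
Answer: -5173/8 ≈ -646.63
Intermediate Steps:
t = -8/7 (t = 8*(-1/7) = -8/7 ≈ -1.1429)
K(r, P) = -8/7
J = -8/5173 (J = -8/7/739 = -8/7*1/739 = -8/5173 ≈ -0.0015465)
1/J = 1/(-8/5173) = -5173/8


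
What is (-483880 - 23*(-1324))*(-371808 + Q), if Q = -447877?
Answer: 371668130180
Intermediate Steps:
(-483880 - 23*(-1324))*(-371808 + Q) = (-483880 - 23*(-1324))*(-371808 - 447877) = (-483880 + 30452)*(-819685) = -453428*(-819685) = 371668130180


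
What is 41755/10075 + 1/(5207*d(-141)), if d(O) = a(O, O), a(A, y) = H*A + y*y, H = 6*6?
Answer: 25751021756/6213424581 ≈ 4.1444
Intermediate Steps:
H = 36
a(A, y) = y² + 36*A (a(A, y) = 36*A + y*y = 36*A + y² = y² + 36*A)
d(O) = O² + 36*O
41755/10075 + 1/(5207*d(-141)) = 41755/10075 + 1/(5207*((-141*(36 - 141)))) = 41755*(1/10075) + 1/(5207*((-141*(-105)))) = 8351/2015 + (1/5207)/14805 = 8351/2015 + (1/5207)*(1/14805) = 8351/2015 + 1/77089635 = 25751021756/6213424581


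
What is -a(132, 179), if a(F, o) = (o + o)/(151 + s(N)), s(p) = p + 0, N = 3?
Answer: -179/77 ≈ -2.3247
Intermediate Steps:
s(p) = p
a(F, o) = o/77 (a(F, o) = (o + o)/(151 + 3) = (2*o)/154 = (2*o)*(1/154) = o/77)
-a(132, 179) = -179/77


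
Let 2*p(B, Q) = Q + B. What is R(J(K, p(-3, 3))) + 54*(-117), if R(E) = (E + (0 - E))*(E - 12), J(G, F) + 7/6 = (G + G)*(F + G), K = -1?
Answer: -6318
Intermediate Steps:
p(B, Q) = B/2 + Q/2 (p(B, Q) = (Q + B)/2 = (B + Q)/2 = B/2 + Q/2)
J(G, F) = -7/6 + 2*G*(F + G) (J(G, F) = -7/6 + (G + G)*(F + G) = -7/6 + (2*G)*(F + G) = -7/6 + 2*G*(F + G))
R(E) = 0 (R(E) = (E - E)*(-12 + E) = 0*(-12 + E) = 0)
R(J(K, p(-3, 3))) + 54*(-117) = 0 + 54*(-117) = 0 - 6318 = -6318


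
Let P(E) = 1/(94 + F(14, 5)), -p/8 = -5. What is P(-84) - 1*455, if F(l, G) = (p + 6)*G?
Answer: -147419/324 ≈ -455.00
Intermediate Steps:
p = 40 (p = -8*(-5) = 40)
F(l, G) = 46*G (F(l, G) = (40 + 6)*G = 46*G)
P(E) = 1/324 (P(E) = 1/(94 + 46*5) = 1/(94 + 230) = 1/324)
P(-84) - 1*455 = 1/324 - 1*455 = 1/324 - 455 = -147419/324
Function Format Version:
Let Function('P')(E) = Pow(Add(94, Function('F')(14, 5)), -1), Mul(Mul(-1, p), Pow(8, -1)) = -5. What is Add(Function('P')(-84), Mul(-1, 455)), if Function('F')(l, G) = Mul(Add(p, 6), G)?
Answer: Rational(-147419, 324) ≈ -455.00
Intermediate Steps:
p = 40 (p = Mul(-8, -5) = 40)
Function('F')(l, G) = Mul(46, G) (Function('F')(l, G) = Mul(Add(40, 6), G) = Mul(46, G))
Function('P')(E) = Rational(1, 324) (Function('P')(E) = Pow(Add(94, Mul(46, 5)), -1) = Pow(Add(94, 230), -1) = Pow(324, -1) = Rational(1, 324))
Add(Function('P')(-84), Mul(-1, 455)) = Add(Rational(1, 324), Mul(-1, 455)) = Add(Rational(1, 324), -455) = Rational(-147419, 324)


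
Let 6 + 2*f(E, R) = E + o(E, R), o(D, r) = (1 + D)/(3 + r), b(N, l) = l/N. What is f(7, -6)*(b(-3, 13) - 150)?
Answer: 2315/18 ≈ 128.61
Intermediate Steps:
o(D, r) = (1 + D)/(3 + r)
f(E, R) = -3 + E/2 + (1 + E)/(2*(3 + R)) (f(E, R) = -3 + (E + (1 + E)/(3 + R))/2 = -3 + (E/2 + (1 + E)/(2*(3 + R))) = -3 + E/2 + (1 + E)/(2*(3 + R)))
f(7, -6)*(b(-3, 13) - 150) = ((1 + 7 + (-6 + 7)*(3 - 6))/(2*(3 - 6)))*(13/(-3) - 150) = ((½)*(1 + 7 + 1*(-3))/(-3))*(13*(-⅓) - 150) = ((½)*(-⅓)*(1 + 7 - 3))*(-13/3 - 150) = ((½)*(-⅓)*5)*(-463/3) = -⅚*(-463/3) = 2315/18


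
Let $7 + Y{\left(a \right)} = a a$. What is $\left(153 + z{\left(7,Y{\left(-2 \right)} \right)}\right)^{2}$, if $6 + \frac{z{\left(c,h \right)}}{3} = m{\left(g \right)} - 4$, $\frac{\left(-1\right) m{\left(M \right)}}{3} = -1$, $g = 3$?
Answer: $17424$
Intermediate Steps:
$m{\left(M \right)} = 3$ ($m{\left(M \right)} = \left(-3\right) \left(-1\right) = 3$)
$Y{\left(a \right)} = -7 + a^{2}$ ($Y{\left(a \right)} = -7 + a a = -7 + a^{2}$)
$z{\left(c,h \right)} = -21$ ($z{\left(c,h \right)} = -18 + 3 \left(3 - 4\right) = -18 + 3 \left(-1\right) = -18 - 3 = -21$)
$\left(153 + z{\left(7,Y{\left(-2 \right)} \right)}\right)^{2} = \left(153 - 21\right)^{2} = 132^{2} = 17424$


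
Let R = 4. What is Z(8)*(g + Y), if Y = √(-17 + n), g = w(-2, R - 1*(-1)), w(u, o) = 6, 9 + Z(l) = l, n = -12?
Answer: -6 - I*√29 ≈ -6.0 - 5.3852*I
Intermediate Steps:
Z(l) = -9 + l
g = 6
Y = I*√29 (Y = √(-17 - 12) = √(-29) = I*√29 ≈ 5.3852*I)
Z(8)*(g + Y) = (-9 + 8)*(6 + I*√29) = -(6 + I*√29) = -6 - I*√29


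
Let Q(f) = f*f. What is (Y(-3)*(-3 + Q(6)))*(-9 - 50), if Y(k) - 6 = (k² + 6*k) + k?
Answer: 11682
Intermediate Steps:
Q(f) = f²
Y(k) = 6 + k² + 7*k (Y(k) = 6 + ((k² + 6*k) + k) = 6 + (k² + 7*k) = 6 + k² + 7*k)
(Y(-3)*(-3 + Q(6)))*(-9 - 50) = ((6 + (-3)² + 7*(-3))*(-3 + 6²))*(-9 - 50) = ((6 + 9 - 21)*(-3 + 36))*(-59) = -6*33*(-59) = -198*(-59) = 11682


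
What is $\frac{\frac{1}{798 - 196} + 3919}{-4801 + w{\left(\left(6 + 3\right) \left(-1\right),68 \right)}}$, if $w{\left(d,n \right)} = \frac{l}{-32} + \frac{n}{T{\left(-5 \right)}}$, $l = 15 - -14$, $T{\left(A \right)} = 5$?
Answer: $- \frac{188739120}{230604829} \approx -0.81845$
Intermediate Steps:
$l = 29$ ($l = 15 + 14 = 29$)
$w{\left(d,n \right)} = - \frac{29}{32} + \frac{n}{5}$ ($w{\left(d,n \right)} = \frac{29}{-32} + \frac{n}{5} = 29 \left(- \frac{1}{32}\right) + n \frac{1}{5} = - \frac{29}{32} + \frac{n}{5}$)
$\frac{\frac{1}{798 - 196} + 3919}{-4801 + w{\left(\left(6 + 3\right) \left(-1\right),68 \right)}} = \frac{\frac{1}{798 - 196} + 3919}{-4801 + \left(- \frac{29}{32} + \frac{1}{5} \cdot 68\right)} = \frac{\frac{1}{602} + 3919}{-4801 + \left(- \frac{29}{32} + \frac{68}{5}\right)} = \frac{\frac{1}{602} + 3919}{-4801 + \frac{2031}{160}} = \frac{2359239}{602 \left(- \frac{766129}{160}\right)} = \frac{2359239}{602} \left(- \frac{160}{766129}\right) = - \frac{188739120}{230604829}$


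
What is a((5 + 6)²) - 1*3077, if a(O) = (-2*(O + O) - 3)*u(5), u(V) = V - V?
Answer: -3077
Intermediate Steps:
u(V) = 0
a(O) = 0 (a(O) = (-2*(O + O) - 3)*0 = (-4*O - 3)*0 = (-3 - 4*O)*0 = 0)
a((5 + 6)²) - 1*3077 = 0 - 1*3077 = 0 - 3077 = -3077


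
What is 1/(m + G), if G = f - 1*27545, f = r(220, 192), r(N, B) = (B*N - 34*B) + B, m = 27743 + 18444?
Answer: 1/54546 ≈ 1.8333e-5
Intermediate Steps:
m = 46187
r(N, B) = -33*B + B*N (r(N, B) = (-34*B + B*N) + B = -33*B + B*N)
f = 35904 (f = 192*(-33 + 220) = 192*187 = 35904)
G = 8359 (G = 35904 - 1*27545 = 35904 - 27545 = 8359)
1/(m + G) = 1/(46187 + 8359) = 1/54546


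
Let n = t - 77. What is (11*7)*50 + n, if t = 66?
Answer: 3839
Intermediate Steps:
n = -11 (n = 66 - 77 = -11)
(11*7)*50 + n = (11*7)*50 - 11 = 77*50 - 11 = 3850 - 11 = 3839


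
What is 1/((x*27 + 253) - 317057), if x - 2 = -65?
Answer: -1/318505 ≈ -3.1397e-6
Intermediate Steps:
x = -63 (x = 2 - 65 = -63)
1/((x*27 + 253) - 317057) = 1/((-63*27 + 253) - 317057) = 1/((-1701 + 253) - 317057) = 1/(-1448 - 317057) = 1/(-318505) = -1/318505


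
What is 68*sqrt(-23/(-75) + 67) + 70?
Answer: 70 + 136*sqrt(3786)/15 ≈ 627.88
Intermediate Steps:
68*sqrt(-23/(-75) + 67) + 70 = 68*sqrt(-23*(-1/75) + 67) + 70 = 68*sqrt(23/75 + 67) + 70 = 68*sqrt(5048/75) + 70 = 68*(2*sqrt(3786)/15) + 70 = 136*sqrt(3786)/15 + 70 = 70 + 136*sqrt(3786)/15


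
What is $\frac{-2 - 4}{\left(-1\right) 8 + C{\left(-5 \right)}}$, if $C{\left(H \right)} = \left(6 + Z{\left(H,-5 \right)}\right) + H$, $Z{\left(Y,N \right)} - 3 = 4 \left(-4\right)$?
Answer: $\frac{3}{10} \approx 0.3$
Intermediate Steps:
$Z{\left(Y,N \right)} = -13$ ($Z{\left(Y,N \right)} = 3 + 4 \left(-4\right) = 3 - 16 = -13$)
$C{\left(H \right)} = -7 + H$ ($C{\left(H \right)} = \left(6 - 13\right) + H = -7 + H$)
$\frac{-2 - 4}{\left(-1\right) 8 + C{\left(-5 \right)}} = \frac{-2 - 4}{\left(-1\right) 8 - 12} = - \frac{6}{-8 - 12} = - \frac{6}{-20} = \left(-6\right) \left(- \frac{1}{20}\right) = \frac{3}{10}$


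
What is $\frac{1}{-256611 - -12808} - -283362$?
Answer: $\frac{69084505685}{243803} \approx 2.8336 \cdot 10^{5}$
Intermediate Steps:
$\frac{1}{-256611 - -12808} - -283362 = \frac{1}{-256611 + \left(-128753 + 141561\right)} + 283362 = \frac{1}{-256611 + 12808} + 283362 = \frac{1}{-243803} + 283362 = - \frac{1}{243803} + 283362 = \frac{69084505685}{243803}$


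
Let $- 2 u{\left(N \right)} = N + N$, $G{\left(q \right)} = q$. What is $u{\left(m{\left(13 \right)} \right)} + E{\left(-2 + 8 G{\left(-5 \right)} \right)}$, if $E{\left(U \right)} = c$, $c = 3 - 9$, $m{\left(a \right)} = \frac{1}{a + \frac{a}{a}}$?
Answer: $- \frac{85}{14} \approx -6.0714$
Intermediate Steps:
$m{\left(a \right)} = \frac{1}{1 + a}$ ($m{\left(a \right)} = \frac{1}{a + 1} = \frac{1}{1 + a}$)
$c = -6$ ($c = 3 - 9 = -6$)
$u{\left(N \right)} = - N$ ($u{\left(N \right)} = - \frac{N + N}{2} = - \frac{2 N}{2} = - N$)
$E{\left(U \right)} = -6$
$u{\left(m{\left(13 \right)} \right)} + E{\left(-2 + 8 G{\left(-5 \right)} \right)} = - \frac{1}{1 + 13} - 6 = - \frac{1}{14} - 6 = - \frac{85}{14}$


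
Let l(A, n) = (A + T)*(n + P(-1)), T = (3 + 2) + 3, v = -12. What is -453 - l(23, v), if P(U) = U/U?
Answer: -112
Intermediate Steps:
T = 8 (T = 5 + 3 = 8)
P(U) = 1
l(A, n) = (1 + n)*(8 + A) (l(A, n) = (A + 8)*(n + 1) = (8 + A)*(1 + n) = (1 + n)*(8 + A))
-453 - l(23, v) = -453 - (8 + 23 + 8*(-12) + 23*(-12)) = -453 - (8 + 23 - 96 - 276) = -453 - 1*(-341) = -453 + 341 = -112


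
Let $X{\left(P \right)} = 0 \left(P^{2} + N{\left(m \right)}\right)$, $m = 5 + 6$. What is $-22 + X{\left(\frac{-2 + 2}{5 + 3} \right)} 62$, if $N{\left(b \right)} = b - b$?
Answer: $-22$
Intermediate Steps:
$m = 11$
$N{\left(b \right)} = 0$
$X{\left(P \right)} = 0$ ($X{\left(P \right)} = 0 \left(P^{2} + 0\right) = 0 P^{2} = 0$)
$-22 + X{\left(\frac{-2 + 2}{5 + 3} \right)} 62 = -22 + 0 \cdot 62 = -22 + 0 = -22$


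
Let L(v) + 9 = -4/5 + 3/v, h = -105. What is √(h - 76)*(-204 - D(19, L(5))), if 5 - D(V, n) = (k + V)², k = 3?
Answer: 275*I*√181 ≈ 3699.7*I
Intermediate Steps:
L(v) = -49/5 + 3/v (L(v) = -9 + (-4/5 + 3/v) = -9 + (-4*⅕ + 3/v) = -9 + (-⅘ + 3/v) = -49/5 + 3/v)
D(V, n) = 5 - (3 + V)²
√(h - 76)*(-204 - D(19, L(5))) = √(-105 - 76)*(-204 - (5 - (3 + 19)²)) = √(-181)*(-204 - (5 - 1*22²)) = (I*√181)*(-204 - (5 - 1*484)) = (I*√181)*(-204 - (5 - 484)) = (I*√181)*(-204 - 1*(-479)) = (I*√181)*(-204 + 479) = (I*√181)*275 = 275*I*√181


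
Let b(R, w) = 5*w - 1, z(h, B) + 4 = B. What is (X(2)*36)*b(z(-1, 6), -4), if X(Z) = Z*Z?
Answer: -3024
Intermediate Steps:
X(Z) = Z²
z(h, B) = -4 + B
b(R, w) = -1 + 5*w
(X(2)*36)*b(z(-1, 6), -4) = (2²*36)*(-1 + 5*(-4)) = (4*36)*(-1 - 20) = 144*(-21) = -3024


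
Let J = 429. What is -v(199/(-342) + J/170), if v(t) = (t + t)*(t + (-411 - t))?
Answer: 7732828/4845 ≈ 1596.0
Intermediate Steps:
v(t) = -822*t (v(t) = (2*t)*(-411) = -822*t)
-v(199/(-342) + J/170) = -(-822)*(199/(-342) + 429/170) = -(-822)*(199*(-1/342) + 429*(1/170)) = -(-822)*(-199/342 + 429/170) = -(-822)*28222/14535 = -1*(-7732828/4845) = 7732828/4845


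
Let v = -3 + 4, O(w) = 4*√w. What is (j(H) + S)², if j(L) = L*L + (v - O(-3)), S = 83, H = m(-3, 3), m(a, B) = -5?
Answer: 11833 - 872*I*√3 ≈ 11833.0 - 1510.3*I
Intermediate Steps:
H = -5
v = 1
j(L) = 1 + L² - 4*I*√3 (j(L) = L*L + (1 - 4*√(-3)) = L² + (1 - 4*I*√3) = 1 + L² - 4*I*√3)
(j(H) + S)² = ((1 + (-5)² - 4*I*√3) + 83)² = ((1 + 25 - 4*I*√3) + 83)² = ((26 - 4*I*√3) + 83)² = (109 - 4*I*√3)²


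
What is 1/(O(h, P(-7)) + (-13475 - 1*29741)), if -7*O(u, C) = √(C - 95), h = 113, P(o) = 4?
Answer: -302512/13073358605 + I*√91/13073358605 ≈ -2.314e-5 + 7.2968e-10*I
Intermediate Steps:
O(u, C) = -√(-95 + C)/7 (O(u, C) = -√(C - 95)/7 = -√(-95 + C)/7)
1/(O(h, P(-7)) + (-13475 - 1*29741)) = 1/(-√(-95 + 4)/7 + (-13475 - 1*29741)) = 1/(-I*√91/7 + (-13475 - 29741)) = 1/(-I*√91/7 - 43216) = 1/(-43216 - I*√91/7)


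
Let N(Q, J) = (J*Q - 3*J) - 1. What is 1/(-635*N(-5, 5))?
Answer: 1/26035 ≈ 3.8410e-5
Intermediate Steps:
N(Q, J) = -1 - 3*J + J*Q (N(Q, J) = (-3*J + J*Q) - 1 = -1 - 3*J + J*Q)
1/(-635*N(-5, 5)) = 1/(-635*(-1 - 3*5 + 5*(-5))) = 1/(-635*(-1 - 15 - 25)) = 1/(-635*(-41)) = 1/26035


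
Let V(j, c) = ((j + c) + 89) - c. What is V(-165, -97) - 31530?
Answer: -31606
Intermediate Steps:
V(j, c) = 89 + j (V(j, c) = ((c + j) + 89) - c = (89 + c + j) - c = 89 + j)
V(-165, -97) - 31530 = (89 - 165) - 31530 = -76 - 31530 = -31606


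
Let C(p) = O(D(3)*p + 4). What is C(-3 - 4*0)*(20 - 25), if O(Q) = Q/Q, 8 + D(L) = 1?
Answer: -5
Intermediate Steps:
D(L) = -7 (D(L) = -8 + 1 = -7)
O(Q) = 1
C(p) = 1
C(-3 - 4*0)*(20 - 25) = 1*(20 - 25) = 1*(-5) = -5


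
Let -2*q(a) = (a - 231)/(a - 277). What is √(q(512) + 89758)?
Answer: 3*√2203045570/470 ≈ 299.60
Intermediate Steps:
q(a) = -(-231 + a)/(2*(-277 + a)) (q(a) = -(a - 231)/(2*(a - 277)) = -(-231 + a)/(2*(-277 + a)))
√(q(512) + 89758) = √((231 - 1*512)/(2*(-277 + 512)) + 89758) = √((½)*(231 - 512)/235 + 89758) = √((½)*(1/235)*(-281) + 89758) = √(-281/470 + 89758) = √(42185979/470) = 3*√2203045570/470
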